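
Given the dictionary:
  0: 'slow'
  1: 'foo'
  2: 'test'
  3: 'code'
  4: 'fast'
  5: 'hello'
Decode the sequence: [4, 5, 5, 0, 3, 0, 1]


Look up each index in the dictionary:
  4 -> 'fast'
  5 -> 'hello'
  5 -> 'hello'
  0 -> 'slow'
  3 -> 'code'
  0 -> 'slow'
  1 -> 'foo'

Decoded: "fast hello hello slow code slow foo"


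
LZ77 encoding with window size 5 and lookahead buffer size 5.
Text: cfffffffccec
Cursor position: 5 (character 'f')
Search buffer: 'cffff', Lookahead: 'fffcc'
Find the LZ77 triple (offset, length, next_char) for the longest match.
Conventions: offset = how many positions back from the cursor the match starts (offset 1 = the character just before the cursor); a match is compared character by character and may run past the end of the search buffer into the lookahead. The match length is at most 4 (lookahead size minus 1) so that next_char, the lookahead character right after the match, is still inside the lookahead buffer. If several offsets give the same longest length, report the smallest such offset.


Try each offset into the search buffer:
  offset=1 (pos 4, char 'f'): match length 3
  offset=2 (pos 3, char 'f'): match length 3
  offset=3 (pos 2, char 'f'): match length 3
  offset=4 (pos 1, char 'f'): match length 3
  offset=5 (pos 0, char 'c'): match length 0
Longest match has length 3, found at offsets 1, 2, 3, 4; take the smallest, offset 1.
next_char = character at position 5 + 3 = 8 -> 'c'

Best match: offset=1, length=3 (matching 'fff' starting at position 4)
LZ77 triple: (1, 3, 'c')


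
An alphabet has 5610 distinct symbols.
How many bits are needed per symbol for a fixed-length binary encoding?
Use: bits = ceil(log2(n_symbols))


log2(5610) = 12.4538
Bracket: 2^12 = 4096 < 5610 <= 2^13 = 8192
So ceil(log2(5610)) = 13

bits = ceil(log2(5610)) = ceil(12.4538) = 13 bits


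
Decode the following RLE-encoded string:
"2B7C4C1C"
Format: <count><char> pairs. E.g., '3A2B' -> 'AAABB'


Expanding each <count><char> pair:
  2B -> 'BB'
  7C -> 'CCCCCCC'
  4C -> 'CCCC'
  1C -> 'C'

Decoded = BBCCCCCCCCCCCC


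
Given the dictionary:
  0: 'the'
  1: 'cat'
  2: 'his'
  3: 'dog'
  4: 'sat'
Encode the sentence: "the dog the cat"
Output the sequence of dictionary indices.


Look up each word in the dictionary:
  'the' -> 0
  'dog' -> 3
  'the' -> 0
  'cat' -> 1

Encoded: [0, 3, 0, 1]


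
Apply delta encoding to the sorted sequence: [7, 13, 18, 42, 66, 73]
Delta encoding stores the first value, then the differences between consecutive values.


First value: 7
Deltas:
  13 - 7 = 6
  18 - 13 = 5
  42 - 18 = 24
  66 - 42 = 24
  73 - 66 = 7


Delta encoded: [7, 6, 5, 24, 24, 7]


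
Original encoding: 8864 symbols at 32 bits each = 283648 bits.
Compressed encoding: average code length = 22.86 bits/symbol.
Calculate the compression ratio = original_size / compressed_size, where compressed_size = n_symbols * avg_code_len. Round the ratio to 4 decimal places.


original_size = n_symbols * orig_bits = 8864 * 32 = 283648 bits
compressed_size = n_symbols * avg_code_len = 8864 * 22.86 = 202631.04 bits
ratio = original_size / compressed_size = 283648 / 202631.04 = 1.3998

Compression ratio = 1.3998


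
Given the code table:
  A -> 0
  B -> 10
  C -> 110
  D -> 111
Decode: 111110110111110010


Decoding:
111 -> D
110 -> C
110 -> C
111 -> D
110 -> C
0 -> A
10 -> B


Result: DCCDCAB


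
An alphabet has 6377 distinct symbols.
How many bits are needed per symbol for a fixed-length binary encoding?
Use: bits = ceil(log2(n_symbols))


log2(6377) = 12.6387
Bracket: 2^12 = 4096 < 6377 <= 2^13 = 8192
So ceil(log2(6377)) = 13

bits = ceil(log2(6377)) = ceil(12.6387) = 13 bits


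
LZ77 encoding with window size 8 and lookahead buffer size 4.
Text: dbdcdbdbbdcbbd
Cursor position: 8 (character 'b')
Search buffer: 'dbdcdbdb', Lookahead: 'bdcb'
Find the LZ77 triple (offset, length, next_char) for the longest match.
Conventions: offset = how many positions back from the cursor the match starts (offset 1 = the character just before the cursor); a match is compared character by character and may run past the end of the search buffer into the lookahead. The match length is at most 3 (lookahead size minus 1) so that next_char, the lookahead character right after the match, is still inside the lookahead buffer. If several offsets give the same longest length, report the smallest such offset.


Try each offset into the search buffer:
  offset=1 (pos 7, char 'b'): match length 1
  offset=2 (pos 6, char 'd'): match length 0
  offset=3 (pos 5, char 'b'): match length 2
  offset=4 (pos 4, char 'd'): match length 0
  offset=5 (pos 3, char 'c'): match length 0
  offset=6 (pos 2, char 'd'): match length 0
  offset=7 (pos 1, char 'b'): match length 3
  offset=8 (pos 0, char 'd'): match length 0
Longest match has length 3 at offset 7.
next_char = character at position 8 + 3 = 11 -> 'b'

Best match: offset=7, length=3 (matching 'bdc' starting at position 1)
LZ77 triple: (7, 3, 'b')


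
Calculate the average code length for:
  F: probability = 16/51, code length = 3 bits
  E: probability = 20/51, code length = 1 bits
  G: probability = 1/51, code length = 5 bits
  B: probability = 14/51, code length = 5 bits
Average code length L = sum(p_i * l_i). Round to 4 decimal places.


Weighted contributions p_i * l_i:
  F: (16/51) * 3 = 48/51
  E: (20/51) * 1 = 20/51
  G: (1/51) * 5 = 5/51
  B: (14/51) * 5 = 70/51
Sum = (48 + 20 + 5 + 70)/51 = 143/51

L = 143/51 = 2.8039 bits/symbol


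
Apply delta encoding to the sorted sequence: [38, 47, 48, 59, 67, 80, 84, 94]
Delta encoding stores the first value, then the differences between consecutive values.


First value: 38
Deltas:
  47 - 38 = 9
  48 - 47 = 1
  59 - 48 = 11
  67 - 59 = 8
  80 - 67 = 13
  84 - 80 = 4
  94 - 84 = 10


Delta encoded: [38, 9, 1, 11, 8, 13, 4, 10]


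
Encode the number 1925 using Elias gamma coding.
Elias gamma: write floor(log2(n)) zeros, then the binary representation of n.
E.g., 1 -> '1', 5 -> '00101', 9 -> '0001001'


num_bits = floor(log2(1925)) + 1 = 11
leading_zeros = num_bits - 1 = 10
binary(1925) = 11110000101

Elias gamma(1925) = '0000000000' + '11110000101' = 000000000011110000101 (21 bits)


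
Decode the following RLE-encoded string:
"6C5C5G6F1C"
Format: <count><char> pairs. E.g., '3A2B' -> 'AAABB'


Expanding each <count><char> pair:
  6C -> 'CCCCCC'
  5C -> 'CCCCC'
  5G -> 'GGGGG'
  6F -> 'FFFFFF'
  1C -> 'C'

Decoded = CCCCCCCCCCCGGGGGFFFFFFC


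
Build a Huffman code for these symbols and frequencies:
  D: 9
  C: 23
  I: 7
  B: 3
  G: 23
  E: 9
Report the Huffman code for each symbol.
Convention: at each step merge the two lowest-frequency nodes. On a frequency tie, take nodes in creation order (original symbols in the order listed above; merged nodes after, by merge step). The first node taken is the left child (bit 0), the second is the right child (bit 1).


Huffman tree construction:
Step 1: Merge B(3) + I(7) = 10
Step 2: Merge D(9) + E(9) = 18
Step 3: Merge (B+I)(10) + (D+E)(18) = 28
Step 4: Merge C(23) + G(23) = 46
Step 5: Merge ((B+I)+(D+E))(28) + (C+G)(46) = 74
Read each symbol's code off the tree from the root (left child = 0, right child = 1).

Codes:
  D: 010 (length 3)
  C: 10 (length 2)
  I: 001 (length 3)
  B: 000 (length 3)
  G: 11 (length 2)
  E: 011 (length 3)
Average code length: 176/74 = 2.3784 bits/symbol


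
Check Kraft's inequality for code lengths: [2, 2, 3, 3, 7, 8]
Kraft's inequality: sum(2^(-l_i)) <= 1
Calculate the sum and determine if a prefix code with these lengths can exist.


Sum = 2^(-2) + 2^(-2) + 2^(-3) + 2^(-3) + 2^(-7) + 2^(-8)
    = 0.25 + 0.25 + 0.125 + 0.125 + 0.0078125 + 0.00390625
    = 195/256 = 0.76171875
Since 0.76171875 <= 1, Kraft's inequality IS satisfied.
A prefix code with these lengths CAN exist.

Kraft sum = 0.76171875. Satisfied.


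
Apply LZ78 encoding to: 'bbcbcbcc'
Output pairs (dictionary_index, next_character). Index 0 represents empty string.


LZ78 encoding steps:
Dictionary: {0: ''}
Step 1: w='' (idx 0), next='b' -> output (0, 'b'), add 'b' as idx 1
Step 2: w='b' (idx 1), next='c' -> output (1, 'c'), add 'bc' as idx 2
Step 3: w='bc' (idx 2), next='b' -> output (2, 'b'), add 'bcb' as idx 3
Step 4: w='' (idx 0), next='c' -> output (0, 'c'), add 'c' as idx 4
Step 5: w='c' (idx 4), end of input -> output (4, '')


Encoded: [(0, 'b'), (1, 'c'), (2, 'b'), (0, 'c'), (4, '')]


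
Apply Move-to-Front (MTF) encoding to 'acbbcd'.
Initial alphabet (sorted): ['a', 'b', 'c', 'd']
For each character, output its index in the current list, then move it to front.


MTF encoding:
'a': index 0 in ['a', 'b', 'c', 'd'] -> ['a', 'b', 'c', 'd']
'c': index 2 in ['a', 'b', 'c', 'd'] -> ['c', 'a', 'b', 'd']
'b': index 2 in ['c', 'a', 'b', 'd'] -> ['b', 'c', 'a', 'd']
'b': index 0 in ['b', 'c', 'a', 'd'] -> ['b', 'c', 'a', 'd']
'c': index 1 in ['b', 'c', 'a', 'd'] -> ['c', 'b', 'a', 'd']
'd': index 3 in ['c', 'b', 'a', 'd'] -> ['d', 'c', 'b', 'a']


Output: [0, 2, 2, 0, 1, 3]


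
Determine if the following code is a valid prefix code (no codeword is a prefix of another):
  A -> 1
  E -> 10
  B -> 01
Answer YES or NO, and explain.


Checking each pair (does one codeword prefix another?):
  A='1' vs E='10': prefix -- VIOLATION

NO -- this is NOT a valid prefix code. A (1) is a prefix of E (10).


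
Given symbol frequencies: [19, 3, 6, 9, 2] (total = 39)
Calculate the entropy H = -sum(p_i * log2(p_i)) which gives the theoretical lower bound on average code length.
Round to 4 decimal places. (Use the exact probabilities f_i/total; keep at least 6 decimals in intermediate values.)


Per-symbol terms -p_i * log2(p_i) with p_i = f_i/39:
  p = 19/39 = 0.487179: log2(p) = -1.037475, -p*log2(p) = 0.505436
  p = 3/39 = 0.076923: log2(p) = -3.700440, -p*log2(p) = 0.284649
  p = 6/39 = 0.153846: log2(p) = -2.700440, -p*log2(p) = 0.415452
  p = 9/39 = 0.230769: log2(p) = -2.115477, -p*log2(p) = 0.488187
  p = 2/39 = 0.051282: log2(p) = -4.285402, -p*log2(p) = 0.219764
H = 0.505436 + 0.284649 + 0.415452 + 0.488187 + 0.219764 = 1.913488

H = 1.9135 bits/symbol


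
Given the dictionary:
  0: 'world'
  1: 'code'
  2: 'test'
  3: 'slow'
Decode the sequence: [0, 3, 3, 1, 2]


Look up each index in the dictionary:
  0 -> 'world'
  3 -> 'slow'
  3 -> 'slow'
  1 -> 'code'
  2 -> 'test'

Decoded: "world slow slow code test"


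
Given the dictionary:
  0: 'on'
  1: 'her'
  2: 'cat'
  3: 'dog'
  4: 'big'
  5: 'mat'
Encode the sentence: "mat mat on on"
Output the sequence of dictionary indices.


Look up each word in the dictionary:
  'mat' -> 5
  'mat' -> 5
  'on' -> 0
  'on' -> 0

Encoded: [5, 5, 0, 0]


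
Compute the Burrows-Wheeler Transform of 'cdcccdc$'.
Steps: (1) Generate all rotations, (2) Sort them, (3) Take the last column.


Rotations (sorted):
  0: $cdcccdc -> last char: c
  1: c$cdcccd -> last char: d
  2: cccdc$cd -> last char: d
  3: ccdc$cdc -> last char: c
  4: cdc$cdcc -> last char: c
  5: cdcccdc$ -> last char: $
  6: dc$cdccc -> last char: c
  7: dcccdc$c -> last char: c


BWT = cddcc$cc


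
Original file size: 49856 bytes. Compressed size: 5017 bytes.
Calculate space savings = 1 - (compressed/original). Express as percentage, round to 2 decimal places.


ratio = compressed/original = 5017/49856 = 0.10063
savings = 1 - ratio = 1 - 0.10063 = 0.89937
as a percentage: 0.89937 * 100 = 89.94%

Space savings = 1 - 5017/49856 = 89.94%


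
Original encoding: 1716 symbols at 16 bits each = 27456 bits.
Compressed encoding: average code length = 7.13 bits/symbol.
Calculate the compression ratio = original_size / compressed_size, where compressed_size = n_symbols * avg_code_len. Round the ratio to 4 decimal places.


original_size = n_symbols * orig_bits = 1716 * 16 = 27456 bits
compressed_size = n_symbols * avg_code_len = 1716 * 7.13 = 12235.08 bits
ratio = original_size / compressed_size = 27456 / 12235.08 = 2.244

Compression ratio = 2.244


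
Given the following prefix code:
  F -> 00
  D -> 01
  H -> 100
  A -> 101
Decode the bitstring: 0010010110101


Decoding step by step:
Bits 00 -> F
Bits 100 -> H
Bits 101 -> A
Bits 101 -> A
Bits 01 -> D


Decoded message: FHAAD


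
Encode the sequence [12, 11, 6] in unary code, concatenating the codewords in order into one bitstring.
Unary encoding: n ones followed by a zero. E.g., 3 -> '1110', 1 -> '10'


Encode each number as n ones followed by a terminating 0:
  12 -> 1111111111110 (13 bits)
  11 -> 111111111110 (12 bits)
  6 -> 1111110 (7 bits)
Total length = 13 + 12 + 7 = 32 bits.

Unary([12, 11, 6]) = 11111111111101111111111101111110 (32 bits)


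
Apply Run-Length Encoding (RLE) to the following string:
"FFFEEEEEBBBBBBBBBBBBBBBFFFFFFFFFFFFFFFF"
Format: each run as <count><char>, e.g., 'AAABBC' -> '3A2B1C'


Scanning runs left to right:
  i=0: run of 'F' x 3 -> '3F'
  i=3: run of 'E' x 5 -> '5E'
  i=8: run of 'B' x 15 -> '15B'
  i=23: run of 'F' x 16 -> '16F'

RLE = 3F5E15B16F


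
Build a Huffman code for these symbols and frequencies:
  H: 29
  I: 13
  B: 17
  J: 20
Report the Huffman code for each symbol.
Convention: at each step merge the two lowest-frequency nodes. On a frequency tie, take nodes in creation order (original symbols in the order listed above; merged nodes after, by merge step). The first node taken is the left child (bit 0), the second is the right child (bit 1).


Huffman tree construction:
Step 1: Merge I(13) + B(17) = 30
Step 2: Merge J(20) + H(29) = 49
Step 3: Merge (I+B)(30) + (J+H)(49) = 79
Read each symbol's code off the tree from the root (left child = 0, right child = 1).

Codes:
  H: 11 (length 2)
  I: 00 (length 2)
  B: 01 (length 2)
  J: 10 (length 2)
Average code length: 158/79 = 2.0000 bits/symbol


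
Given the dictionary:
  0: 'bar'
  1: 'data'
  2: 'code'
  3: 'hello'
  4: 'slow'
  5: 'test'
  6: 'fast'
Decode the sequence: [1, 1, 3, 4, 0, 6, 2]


Look up each index in the dictionary:
  1 -> 'data'
  1 -> 'data'
  3 -> 'hello'
  4 -> 'slow'
  0 -> 'bar'
  6 -> 'fast'
  2 -> 'code'

Decoded: "data data hello slow bar fast code"


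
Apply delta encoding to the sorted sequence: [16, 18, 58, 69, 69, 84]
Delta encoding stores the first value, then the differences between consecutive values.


First value: 16
Deltas:
  18 - 16 = 2
  58 - 18 = 40
  69 - 58 = 11
  69 - 69 = 0
  84 - 69 = 15


Delta encoded: [16, 2, 40, 11, 0, 15]


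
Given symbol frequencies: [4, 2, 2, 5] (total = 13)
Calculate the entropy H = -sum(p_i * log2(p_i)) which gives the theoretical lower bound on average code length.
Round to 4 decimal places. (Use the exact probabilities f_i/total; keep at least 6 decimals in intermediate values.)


Per-symbol terms -p_i * log2(p_i) with p_i = f_i/13:
  p = 4/13 = 0.307692: log2(p) = -1.700440, -p*log2(p) = 0.523212
  p = 2/13 = 0.153846: log2(p) = -2.700440, -p*log2(p) = 0.415452
  p = 2/13 = 0.153846: log2(p) = -2.700440, -p*log2(p) = 0.415452
  p = 5/13 = 0.384615: log2(p) = -1.378512, -p*log2(p) = 0.530197
H = 0.523212 + 0.415452 + 0.415452 + 0.530197 = 1.884313

H = 1.8843 bits/symbol


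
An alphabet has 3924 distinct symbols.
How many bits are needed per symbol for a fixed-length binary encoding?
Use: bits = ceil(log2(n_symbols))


log2(3924) = 11.9381
Bracket: 2^11 = 2048 < 3924 <= 2^12 = 4096
So ceil(log2(3924)) = 12

bits = ceil(log2(3924)) = ceil(11.9381) = 12 bits


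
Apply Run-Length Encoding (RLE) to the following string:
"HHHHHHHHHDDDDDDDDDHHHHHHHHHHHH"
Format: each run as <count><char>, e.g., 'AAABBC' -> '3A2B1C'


Scanning runs left to right:
  i=0: run of 'H' x 9 -> '9H'
  i=9: run of 'D' x 9 -> '9D'
  i=18: run of 'H' x 12 -> '12H'

RLE = 9H9D12H


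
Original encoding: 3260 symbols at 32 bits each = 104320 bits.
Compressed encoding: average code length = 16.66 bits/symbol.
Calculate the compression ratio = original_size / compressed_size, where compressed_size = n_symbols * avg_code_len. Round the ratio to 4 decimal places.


original_size = n_symbols * orig_bits = 3260 * 32 = 104320 bits
compressed_size = n_symbols * avg_code_len = 3260 * 16.66 = 54311.6 bits
ratio = original_size / compressed_size = 104320 / 54311.6 = 1.9208

Compression ratio = 1.9208


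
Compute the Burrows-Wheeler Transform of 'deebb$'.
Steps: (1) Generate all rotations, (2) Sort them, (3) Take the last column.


Rotations (sorted):
  0: $deebb -> last char: b
  1: b$deeb -> last char: b
  2: bb$dee -> last char: e
  3: deebb$ -> last char: $
  4: ebb$de -> last char: e
  5: eebb$d -> last char: d


BWT = bbe$ed


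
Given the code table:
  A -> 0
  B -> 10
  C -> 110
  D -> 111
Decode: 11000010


Decoding:
110 -> C
0 -> A
0 -> A
0 -> A
10 -> B


Result: CAAAB


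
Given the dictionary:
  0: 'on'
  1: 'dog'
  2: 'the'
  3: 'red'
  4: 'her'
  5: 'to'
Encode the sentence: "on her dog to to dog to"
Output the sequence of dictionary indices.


Look up each word in the dictionary:
  'on' -> 0
  'her' -> 4
  'dog' -> 1
  'to' -> 5
  'to' -> 5
  'dog' -> 1
  'to' -> 5

Encoded: [0, 4, 1, 5, 5, 1, 5]


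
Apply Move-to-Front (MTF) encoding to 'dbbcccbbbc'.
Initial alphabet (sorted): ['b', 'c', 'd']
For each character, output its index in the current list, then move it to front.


MTF encoding:
'd': index 2 in ['b', 'c', 'd'] -> ['d', 'b', 'c']
'b': index 1 in ['d', 'b', 'c'] -> ['b', 'd', 'c']
'b': index 0 in ['b', 'd', 'c'] -> ['b', 'd', 'c']
'c': index 2 in ['b', 'd', 'c'] -> ['c', 'b', 'd']
'c': index 0 in ['c', 'b', 'd'] -> ['c', 'b', 'd']
'c': index 0 in ['c', 'b', 'd'] -> ['c', 'b', 'd']
'b': index 1 in ['c', 'b', 'd'] -> ['b', 'c', 'd']
'b': index 0 in ['b', 'c', 'd'] -> ['b', 'c', 'd']
'b': index 0 in ['b', 'c', 'd'] -> ['b', 'c', 'd']
'c': index 1 in ['b', 'c', 'd'] -> ['c', 'b', 'd']


Output: [2, 1, 0, 2, 0, 0, 1, 0, 0, 1]


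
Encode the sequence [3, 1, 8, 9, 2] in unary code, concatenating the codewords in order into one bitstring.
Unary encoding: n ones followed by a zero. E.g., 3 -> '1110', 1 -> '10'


Encode each number as n ones followed by a terminating 0:
  3 -> 1110 (4 bits)
  1 -> 10 (2 bits)
  8 -> 111111110 (9 bits)
  9 -> 1111111110 (10 bits)
  2 -> 110 (3 bits)
Total length = 4 + 2 + 9 + 10 + 3 = 28 bits.

Unary([3, 1, 8, 9, 2]) = 1110101111111101111111110110 (28 bits)


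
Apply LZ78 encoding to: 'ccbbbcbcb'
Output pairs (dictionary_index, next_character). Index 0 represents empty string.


LZ78 encoding steps:
Dictionary: {0: ''}
Step 1: w='' (idx 0), next='c' -> output (0, 'c'), add 'c' as idx 1
Step 2: w='c' (idx 1), next='b' -> output (1, 'b'), add 'cb' as idx 2
Step 3: w='' (idx 0), next='b' -> output (0, 'b'), add 'b' as idx 3
Step 4: w='b' (idx 3), next='c' -> output (3, 'c'), add 'bc' as idx 4
Step 5: w='bc' (idx 4), next='b' -> output (4, 'b'), add 'bcb' as idx 5


Encoded: [(0, 'c'), (1, 'b'), (0, 'b'), (3, 'c'), (4, 'b')]


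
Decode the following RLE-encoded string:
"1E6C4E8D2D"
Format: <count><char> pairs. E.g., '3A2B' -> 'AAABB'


Expanding each <count><char> pair:
  1E -> 'E'
  6C -> 'CCCCCC'
  4E -> 'EEEE'
  8D -> 'DDDDDDDD'
  2D -> 'DD'

Decoded = ECCCCCCEEEEDDDDDDDDDD


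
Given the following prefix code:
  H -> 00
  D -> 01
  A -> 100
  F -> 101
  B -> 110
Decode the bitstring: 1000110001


Decoding step by step:
Bits 100 -> A
Bits 01 -> D
Bits 100 -> A
Bits 01 -> D


Decoded message: ADAD


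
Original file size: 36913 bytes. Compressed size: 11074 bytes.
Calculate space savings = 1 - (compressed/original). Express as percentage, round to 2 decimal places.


ratio = compressed/original = 11074/36913 = 0.300003
savings = 1 - ratio = 1 - 0.300003 = 0.699997
as a percentage: 0.699997 * 100 = 70.0%

Space savings = 1 - 11074/36913 = 70.0%


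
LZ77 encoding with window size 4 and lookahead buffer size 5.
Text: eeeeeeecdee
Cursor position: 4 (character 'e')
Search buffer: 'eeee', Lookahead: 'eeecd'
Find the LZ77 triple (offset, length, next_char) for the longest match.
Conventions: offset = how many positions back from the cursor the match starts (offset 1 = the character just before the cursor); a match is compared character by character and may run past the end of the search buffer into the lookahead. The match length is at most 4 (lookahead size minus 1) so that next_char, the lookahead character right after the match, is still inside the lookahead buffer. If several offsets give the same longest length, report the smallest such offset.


Try each offset into the search buffer:
  offset=1 (pos 3, char 'e'): match length 3
  offset=2 (pos 2, char 'e'): match length 3
  offset=3 (pos 1, char 'e'): match length 3
  offset=4 (pos 0, char 'e'): match length 3
Longest match has length 3, found at offsets 1, 2, 3, 4; take the smallest, offset 1.
next_char = character at position 4 + 3 = 7 -> 'c'

Best match: offset=1, length=3 (matching 'eee' starting at position 3)
LZ77 triple: (1, 3, 'c')


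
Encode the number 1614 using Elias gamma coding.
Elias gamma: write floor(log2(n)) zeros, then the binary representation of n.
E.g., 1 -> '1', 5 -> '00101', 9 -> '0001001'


num_bits = floor(log2(1614)) + 1 = 11
leading_zeros = num_bits - 1 = 10
binary(1614) = 11001001110

Elias gamma(1614) = '0000000000' + '11001001110' = 000000000011001001110 (21 bits)


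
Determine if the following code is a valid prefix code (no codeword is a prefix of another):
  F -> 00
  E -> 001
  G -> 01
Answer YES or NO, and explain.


Checking each pair (does one codeword prefix another?):
  F='00' vs E='001': prefix -- VIOLATION

NO -- this is NOT a valid prefix code. F (00) is a prefix of E (001).


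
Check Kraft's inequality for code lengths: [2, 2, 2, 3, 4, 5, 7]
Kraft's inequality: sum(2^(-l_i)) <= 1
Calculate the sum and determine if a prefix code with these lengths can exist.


Sum = 2^(-2) + 2^(-2) + 2^(-2) + 2^(-3) + 2^(-4) + 2^(-5) + 2^(-7)
    = 0.25 + 0.25 + 0.25 + 0.125 + 0.0625 + 0.03125 + 0.0078125
    = 125/128 = 0.9765625
Since 0.9765625 <= 1, Kraft's inequality IS satisfied.
A prefix code with these lengths CAN exist.

Kraft sum = 0.9765625. Satisfied.


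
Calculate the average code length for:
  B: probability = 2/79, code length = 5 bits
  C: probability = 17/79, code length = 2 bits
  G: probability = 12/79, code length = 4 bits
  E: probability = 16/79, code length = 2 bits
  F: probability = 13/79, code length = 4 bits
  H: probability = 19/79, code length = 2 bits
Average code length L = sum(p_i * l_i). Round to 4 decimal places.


Weighted contributions p_i * l_i:
  B: (2/79) * 5 = 10/79
  C: (17/79) * 2 = 34/79
  G: (12/79) * 4 = 48/79
  E: (16/79) * 2 = 32/79
  F: (13/79) * 4 = 52/79
  H: (19/79) * 2 = 38/79
Sum = (10 + 34 + 48 + 32 + 52 + 38)/79 = 214/79

L = 214/79 = 2.7089 bits/symbol


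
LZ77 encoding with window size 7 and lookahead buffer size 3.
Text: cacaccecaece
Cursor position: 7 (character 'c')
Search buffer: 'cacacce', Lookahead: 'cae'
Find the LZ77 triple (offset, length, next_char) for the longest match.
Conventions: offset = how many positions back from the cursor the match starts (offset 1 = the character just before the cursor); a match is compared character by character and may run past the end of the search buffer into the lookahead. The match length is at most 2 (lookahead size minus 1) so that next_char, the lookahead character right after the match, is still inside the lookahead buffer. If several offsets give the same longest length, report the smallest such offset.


Try each offset into the search buffer:
  offset=1 (pos 6, char 'e'): match length 0
  offset=2 (pos 5, char 'c'): match length 1
  offset=3 (pos 4, char 'c'): match length 1
  offset=4 (pos 3, char 'a'): match length 0
  offset=5 (pos 2, char 'c'): match length 2
  offset=6 (pos 1, char 'a'): match length 0
  offset=7 (pos 0, char 'c'): match length 2
Longest match has length 2, found at offsets 5, 7; take the smallest, offset 5.
next_char = character at position 7 + 2 = 9 -> 'e'

Best match: offset=5, length=2 (matching 'ca' starting at position 2)
LZ77 triple: (5, 2, 'e')


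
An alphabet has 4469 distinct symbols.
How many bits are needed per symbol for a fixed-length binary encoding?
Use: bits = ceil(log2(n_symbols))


log2(4469) = 12.1257
Bracket: 2^12 = 4096 < 4469 <= 2^13 = 8192
So ceil(log2(4469)) = 13

bits = ceil(log2(4469)) = ceil(12.1257) = 13 bits


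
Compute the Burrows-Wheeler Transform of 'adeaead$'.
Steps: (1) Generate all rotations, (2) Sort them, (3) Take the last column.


Rotations (sorted):
  0: $adeaead -> last char: d
  1: ad$adeae -> last char: e
  2: adeaead$ -> last char: $
  3: aead$ade -> last char: e
  4: d$adeaea -> last char: a
  5: deaead$a -> last char: a
  6: ead$adea -> last char: a
  7: eaead$ad -> last char: d


BWT = de$eaaad


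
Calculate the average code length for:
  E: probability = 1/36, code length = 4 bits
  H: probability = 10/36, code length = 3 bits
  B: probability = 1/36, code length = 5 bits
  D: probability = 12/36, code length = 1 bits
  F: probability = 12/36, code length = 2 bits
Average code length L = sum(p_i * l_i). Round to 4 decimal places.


Weighted contributions p_i * l_i:
  E: (1/36) * 4 = 4/36
  H: (10/36) * 3 = 30/36
  B: (1/36) * 5 = 5/36
  D: (12/36) * 1 = 12/36
  F: (12/36) * 2 = 24/36
Sum = (4 + 30 + 5 + 12 + 24)/36 = 75/36

L = 75/36 = 2.0833 bits/symbol


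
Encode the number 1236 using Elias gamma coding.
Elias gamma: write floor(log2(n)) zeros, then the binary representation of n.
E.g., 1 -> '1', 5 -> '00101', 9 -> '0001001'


num_bits = floor(log2(1236)) + 1 = 11
leading_zeros = num_bits - 1 = 10
binary(1236) = 10011010100

Elias gamma(1236) = '0000000000' + '10011010100' = 000000000010011010100 (21 bits)


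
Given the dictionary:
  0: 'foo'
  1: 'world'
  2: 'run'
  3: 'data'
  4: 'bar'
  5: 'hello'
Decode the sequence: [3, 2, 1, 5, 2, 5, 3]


Look up each index in the dictionary:
  3 -> 'data'
  2 -> 'run'
  1 -> 'world'
  5 -> 'hello'
  2 -> 'run'
  5 -> 'hello'
  3 -> 'data'

Decoded: "data run world hello run hello data"


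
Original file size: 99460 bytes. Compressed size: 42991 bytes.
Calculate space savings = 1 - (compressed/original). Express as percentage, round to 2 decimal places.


ratio = compressed/original = 42991/99460 = 0.432244
savings = 1 - ratio = 1 - 0.432244 = 0.567756
as a percentage: 0.567756 * 100 = 56.78%

Space savings = 1 - 42991/99460 = 56.78%


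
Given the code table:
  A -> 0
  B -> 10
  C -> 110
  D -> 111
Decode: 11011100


Decoding:
110 -> C
111 -> D
0 -> A
0 -> A


Result: CDAA


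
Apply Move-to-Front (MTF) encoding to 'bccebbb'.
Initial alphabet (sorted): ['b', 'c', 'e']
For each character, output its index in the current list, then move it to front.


MTF encoding:
'b': index 0 in ['b', 'c', 'e'] -> ['b', 'c', 'e']
'c': index 1 in ['b', 'c', 'e'] -> ['c', 'b', 'e']
'c': index 0 in ['c', 'b', 'e'] -> ['c', 'b', 'e']
'e': index 2 in ['c', 'b', 'e'] -> ['e', 'c', 'b']
'b': index 2 in ['e', 'c', 'b'] -> ['b', 'e', 'c']
'b': index 0 in ['b', 'e', 'c'] -> ['b', 'e', 'c']
'b': index 0 in ['b', 'e', 'c'] -> ['b', 'e', 'c']


Output: [0, 1, 0, 2, 2, 0, 0]


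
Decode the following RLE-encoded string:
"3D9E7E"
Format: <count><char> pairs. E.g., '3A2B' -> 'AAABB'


Expanding each <count><char> pair:
  3D -> 'DDD'
  9E -> 'EEEEEEEEE'
  7E -> 'EEEEEEE'

Decoded = DDDEEEEEEEEEEEEEEEE


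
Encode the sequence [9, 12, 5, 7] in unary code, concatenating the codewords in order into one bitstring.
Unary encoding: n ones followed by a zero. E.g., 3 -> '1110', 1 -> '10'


Encode each number as n ones followed by a terminating 0:
  9 -> 1111111110 (10 bits)
  12 -> 1111111111110 (13 bits)
  5 -> 111110 (6 bits)
  7 -> 11111110 (8 bits)
Total length = 10 + 13 + 6 + 8 = 37 bits.

Unary([9, 12, 5, 7]) = 1111111110111111111111011111011111110 (37 bits)


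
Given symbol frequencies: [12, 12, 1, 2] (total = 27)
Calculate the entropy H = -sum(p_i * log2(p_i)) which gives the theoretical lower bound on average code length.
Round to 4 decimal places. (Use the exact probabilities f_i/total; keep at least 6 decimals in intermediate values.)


Per-symbol terms -p_i * log2(p_i) with p_i = f_i/27:
  p = 12/27 = 0.444444: log2(p) = -1.169925, -p*log2(p) = 0.519967
  p = 12/27 = 0.444444: log2(p) = -1.169925, -p*log2(p) = 0.519967
  p = 1/27 = 0.037037: log2(p) = -4.754888, -p*log2(p) = 0.176107
  p = 2/27 = 0.074074: log2(p) = -3.754888, -p*log2(p) = 0.278140
H = 0.519967 + 0.519967 + 0.176107 + 0.278140 = 1.494181

H = 1.4942 bits/symbol


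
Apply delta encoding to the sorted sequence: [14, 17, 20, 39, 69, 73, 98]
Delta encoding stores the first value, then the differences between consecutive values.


First value: 14
Deltas:
  17 - 14 = 3
  20 - 17 = 3
  39 - 20 = 19
  69 - 39 = 30
  73 - 69 = 4
  98 - 73 = 25


Delta encoded: [14, 3, 3, 19, 30, 4, 25]


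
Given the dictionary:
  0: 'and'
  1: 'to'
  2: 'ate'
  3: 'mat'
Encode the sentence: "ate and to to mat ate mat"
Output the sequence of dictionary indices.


Look up each word in the dictionary:
  'ate' -> 2
  'and' -> 0
  'to' -> 1
  'to' -> 1
  'mat' -> 3
  'ate' -> 2
  'mat' -> 3

Encoded: [2, 0, 1, 1, 3, 2, 3]


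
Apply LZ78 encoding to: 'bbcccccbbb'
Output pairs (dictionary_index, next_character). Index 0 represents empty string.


LZ78 encoding steps:
Dictionary: {0: ''}
Step 1: w='' (idx 0), next='b' -> output (0, 'b'), add 'b' as idx 1
Step 2: w='b' (idx 1), next='c' -> output (1, 'c'), add 'bc' as idx 2
Step 3: w='' (idx 0), next='c' -> output (0, 'c'), add 'c' as idx 3
Step 4: w='c' (idx 3), next='c' -> output (3, 'c'), add 'cc' as idx 4
Step 5: w='c' (idx 3), next='b' -> output (3, 'b'), add 'cb' as idx 5
Step 6: w='b' (idx 1), next='b' -> output (1, 'b'), add 'bb' as idx 6


Encoded: [(0, 'b'), (1, 'c'), (0, 'c'), (3, 'c'), (3, 'b'), (1, 'b')]


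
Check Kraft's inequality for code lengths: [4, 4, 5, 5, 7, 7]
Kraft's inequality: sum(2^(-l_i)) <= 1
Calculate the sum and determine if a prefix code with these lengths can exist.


Sum = 2^(-4) + 2^(-4) + 2^(-5) + 2^(-5) + 2^(-7) + 2^(-7)
    = 0.0625 + 0.0625 + 0.03125 + 0.03125 + 0.0078125 + 0.0078125
    = 26/128 = 0.203125
Since 0.203125 <= 1, Kraft's inequality IS satisfied.
A prefix code with these lengths CAN exist.

Kraft sum = 0.203125. Satisfied.


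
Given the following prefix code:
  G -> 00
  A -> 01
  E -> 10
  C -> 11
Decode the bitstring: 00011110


Decoding step by step:
Bits 00 -> G
Bits 01 -> A
Bits 11 -> C
Bits 10 -> E


Decoded message: GACE


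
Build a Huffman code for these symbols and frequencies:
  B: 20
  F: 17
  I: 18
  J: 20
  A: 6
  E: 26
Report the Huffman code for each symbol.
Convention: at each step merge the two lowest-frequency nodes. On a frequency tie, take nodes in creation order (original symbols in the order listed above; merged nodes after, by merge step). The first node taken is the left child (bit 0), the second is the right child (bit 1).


Huffman tree construction:
Step 1: Merge A(6) + F(17) = 23
Step 2: Merge I(18) + B(20) = 38
Step 3: Merge J(20) + (A+F)(23) = 43
Step 4: Merge E(26) + (I+B)(38) = 64
Step 5: Merge (J+(A+F))(43) + (E+(I+B))(64) = 107
Read each symbol's code off the tree from the root (left child = 0, right child = 1).

Codes:
  B: 111 (length 3)
  F: 011 (length 3)
  I: 110 (length 3)
  J: 00 (length 2)
  A: 010 (length 3)
  E: 10 (length 2)
Average code length: 275/107 = 2.5701 bits/symbol


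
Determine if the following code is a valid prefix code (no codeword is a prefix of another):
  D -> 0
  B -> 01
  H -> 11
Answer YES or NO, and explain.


Checking each pair (does one codeword prefix another?):
  D='0' vs B='01': prefix -- VIOLATION

NO -- this is NOT a valid prefix code. D (0) is a prefix of B (01).


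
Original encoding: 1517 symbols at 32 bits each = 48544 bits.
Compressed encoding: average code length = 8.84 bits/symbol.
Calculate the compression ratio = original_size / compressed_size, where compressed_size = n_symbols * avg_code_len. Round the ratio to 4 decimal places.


original_size = n_symbols * orig_bits = 1517 * 32 = 48544 bits
compressed_size = n_symbols * avg_code_len = 1517 * 8.84 = 13410.28 bits
ratio = original_size / compressed_size = 48544 / 13410.28 = 3.6199

Compression ratio = 3.6199


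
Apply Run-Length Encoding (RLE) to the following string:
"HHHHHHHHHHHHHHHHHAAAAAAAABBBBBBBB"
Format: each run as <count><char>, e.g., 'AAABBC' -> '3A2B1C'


Scanning runs left to right:
  i=0: run of 'H' x 17 -> '17H'
  i=17: run of 'A' x 8 -> '8A'
  i=25: run of 'B' x 8 -> '8B'

RLE = 17H8A8B


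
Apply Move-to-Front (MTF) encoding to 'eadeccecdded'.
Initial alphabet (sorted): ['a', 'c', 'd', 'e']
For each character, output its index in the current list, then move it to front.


MTF encoding:
'e': index 3 in ['a', 'c', 'd', 'e'] -> ['e', 'a', 'c', 'd']
'a': index 1 in ['e', 'a', 'c', 'd'] -> ['a', 'e', 'c', 'd']
'd': index 3 in ['a', 'e', 'c', 'd'] -> ['d', 'a', 'e', 'c']
'e': index 2 in ['d', 'a', 'e', 'c'] -> ['e', 'd', 'a', 'c']
'c': index 3 in ['e', 'd', 'a', 'c'] -> ['c', 'e', 'd', 'a']
'c': index 0 in ['c', 'e', 'd', 'a'] -> ['c', 'e', 'd', 'a']
'e': index 1 in ['c', 'e', 'd', 'a'] -> ['e', 'c', 'd', 'a']
'c': index 1 in ['e', 'c', 'd', 'a'] -> ['c', 'e', 'd', 'a']
'd': index 2 in ['c', 'e', 'd', 'a'] -> ['d', 'c', 'e', 'a']
'd': index 0 in ['d', 'c', 'e', 'a'] -> ['d', 'c', 'e', 'a']
'e': index 2 in ['d', 'c', 'e', 'a'] -> ['e', 'd', 'c', 'a']
'd': index 1 in ['e', 'd', 'c', 'a'] -> ['d', 'e', 'c', 'a']


Output: [3, 1, 3, 2, 3, 0, 1, 1, 2, 0, 2, 1]


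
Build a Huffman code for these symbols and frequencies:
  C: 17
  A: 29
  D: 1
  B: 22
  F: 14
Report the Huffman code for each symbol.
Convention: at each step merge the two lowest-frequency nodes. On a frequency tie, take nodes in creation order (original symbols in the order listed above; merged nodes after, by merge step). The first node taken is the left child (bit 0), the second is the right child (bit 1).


Huffman tree construction:
Step 1: Merge D(1) + F(14) = 15
Step 2: Merge (D+F)(15) + C(17) = 32
Step 3: Merge B(22) + A(29) = 51
Step 4: Merge ((D+F)+C)(32) + (B+A)(51) = 83
Read each symbol's code off the tree from the root (left child = 0, right child = 1).

Codes:
  C: 01 (length 2)
  A: 11 (length 2)
  D: 000 (length 3)
  B: 10 (length 2)
  F: 001 (length 3)
Average code length: 181/83 = 2.1807 bits/symbol


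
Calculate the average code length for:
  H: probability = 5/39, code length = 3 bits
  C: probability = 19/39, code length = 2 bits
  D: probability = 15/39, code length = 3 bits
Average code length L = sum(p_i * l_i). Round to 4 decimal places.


Weighted contributions p_i * l_i:
  H: (5/39) * 3 = 15/39
  C: (19/39) * 2 = 38/39
  D: (15/39) * 3 = 45/39
Sum = (15 + 38 + 45)/39 = 98/39

L = 98/39 = 2.5128 bits/symbol


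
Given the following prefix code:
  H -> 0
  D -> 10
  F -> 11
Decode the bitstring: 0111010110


Decoding step by step:
Bits 0 -> H
Bits 11 -> F
Bits 10 -> D
Bits 10 -> D
Bits 11 -> F
Bits 0 -> H


Decoded message: HFDDFH


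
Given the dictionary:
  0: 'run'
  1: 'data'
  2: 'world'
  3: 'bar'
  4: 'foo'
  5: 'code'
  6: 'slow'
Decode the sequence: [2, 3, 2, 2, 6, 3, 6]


Look up each index in the dictionary:
  2 -> 'world'
  3 -> 'bar'
  2 -> 'world'
  2 -> 'world'
  6 -> 'slow'
  3 -> 'bar'
  6 -> 'slow'

Decoded: "world bar world world slow bar slow"


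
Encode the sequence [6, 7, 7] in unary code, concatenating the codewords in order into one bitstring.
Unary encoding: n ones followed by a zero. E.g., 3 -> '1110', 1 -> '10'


Encode each number as n ones followed by a terminating 0:
  6 -> 1111110 (7 bits)
  7 -> 11111110 (8 bits)
  7 -> 11111110 (8 bits)
Total length = 7 + 8 + 8 = 23 bits.

Unary([6, 7, 7]) = 11111101111111011111110 (23 bits)


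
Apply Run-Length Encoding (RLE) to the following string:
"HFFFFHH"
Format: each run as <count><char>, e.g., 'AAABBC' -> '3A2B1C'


Scanning runs left to right:
  i=0: run of 'H' x 1 -> '1H'
  i=1: run of 'F' x 4 -> '4F'
  i=5: run of 'H' x 2 -> '2H'

RLE = 1H4F2H


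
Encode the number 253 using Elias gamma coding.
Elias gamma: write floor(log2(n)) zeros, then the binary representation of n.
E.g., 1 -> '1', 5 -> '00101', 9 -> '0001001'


num_bits = floor(log2(253)) + 1 = 8
leading_zeros = num_bits - 1 = 7
binary(253) = 11111101

Elias gamma(253) = '0000000' + '11111101' = 000000011111101 (15 bits)


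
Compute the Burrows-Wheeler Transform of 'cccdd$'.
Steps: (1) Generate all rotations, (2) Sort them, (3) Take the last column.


Rotations (sorted):
  0: $cccdd -> last char: d
  1: cccdd$ -> last char: $
  2: ccdd$c -> last char: c
  3: cdd$cc -> last char: c
  4: d$cccd -> last char: d
  5: dd$ccc -> last char: c


BWT = d$ccdc


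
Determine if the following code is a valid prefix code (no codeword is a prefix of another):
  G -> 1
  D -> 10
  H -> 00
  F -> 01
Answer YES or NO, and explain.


Checking each pair (does one codeword prefix another?):
  G='1' vs D='10': prefix -- VIOLATION

NO -- this is NOT a valid prefix code. G (1) is a prefix of D (10).


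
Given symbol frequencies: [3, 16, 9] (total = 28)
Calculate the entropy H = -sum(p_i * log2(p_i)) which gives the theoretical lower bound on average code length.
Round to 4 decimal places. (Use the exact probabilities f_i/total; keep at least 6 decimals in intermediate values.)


Per-symbol terms -p_i * log2(p_i) with p_i = f_i/28:
  p = 3/28 = 0.107143: log2(p) = -3.222392, -p*log2(p) = 0.345256
  p = 16/28 = 0.571429: log2(p) = -0.807355, -p*log2(p) = 0.461346
  p = 9/28 = 0.321429: log2(p) = -1.637430, -p*log2(p) = 0.526317
H = 0.345256 + 0.461346 + 0.526317 = 1.332919

H = 1.3329 bits/symbol


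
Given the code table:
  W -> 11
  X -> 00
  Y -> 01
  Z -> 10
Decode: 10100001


Decoding:
10 -> Z
10 -> Z
00 -> X
01 -> Y


Result: ZZXY


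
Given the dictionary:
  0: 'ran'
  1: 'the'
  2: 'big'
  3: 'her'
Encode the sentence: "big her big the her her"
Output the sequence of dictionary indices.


Look up each word in the dictionary:
  'big' -> 2
  'her' -> 3
  'big' -> 2
  'the' -> 1
  'her' -> 3
  'her' -> 3

Encoded: [2, 3, 2, 1, 3, 3]


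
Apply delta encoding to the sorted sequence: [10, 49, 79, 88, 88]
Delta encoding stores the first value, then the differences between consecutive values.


First value: 10
Deltas:
  49 - 10 = 39
  79 - 49 = 30
  88 - 79 = 9
  88 - 88 = 0


Delta encoded: [10, 39, 30, 9, 0]


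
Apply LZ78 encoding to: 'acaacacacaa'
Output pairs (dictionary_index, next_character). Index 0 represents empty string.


LZ78 encoding steps:
Dictionary: {0: ''}
Step 1: w='' (idx 0), next='a' -> output (0, 'a'), add 'a' as idx 1
Step 2: w='' (idx 0), next='c' -> output (0, 'c'), add 'c' as idx 2
Step 3: w='a' (idx 1), next='a' -> output (1, 'a'), add 'aa' as idx 3
Step 4: w='c' (idx 2), next='a' -> output (2, 'a'), add 'ca' as idx 4
Step 5: w='ca' (idx 4), next='c' -> output (4, 'c'), add 'cac' as idx 5
Step 6: w='aa' (idx 3), end of input -> output (3, '')


Encoded: [(0, 'a'), (0, 'c'), (1, 'a'), (2, 'a'), (4, 'c'), (3, '')]


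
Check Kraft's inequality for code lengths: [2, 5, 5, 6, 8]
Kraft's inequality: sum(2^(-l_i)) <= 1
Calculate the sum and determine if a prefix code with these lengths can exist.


Sum = 2^(-2) + 2^(-5) + 2^(-5) + 2^(-6) + 2^(-8)
    = 0.25 + 0.03125 + 0.03125 + 0.015625 + 0.00390625
    = 85/256 = 0.33203125
Since 0.33203125 <= 1, Kraft's inequality IS satisfied.
A prefix code with these lengths CAN exist.

Kraft sum = 0.33203125. Satisfied.


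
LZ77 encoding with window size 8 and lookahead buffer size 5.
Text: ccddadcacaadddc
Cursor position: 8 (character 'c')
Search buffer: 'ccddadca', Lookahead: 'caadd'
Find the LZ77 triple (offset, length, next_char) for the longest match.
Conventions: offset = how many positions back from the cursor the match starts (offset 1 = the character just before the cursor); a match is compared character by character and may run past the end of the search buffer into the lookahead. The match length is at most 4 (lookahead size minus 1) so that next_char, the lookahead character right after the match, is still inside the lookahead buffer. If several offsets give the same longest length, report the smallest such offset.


Try each offset into the search buffer:
  offset=1 (pos 7, char 'a'): match length 0
  offset=2 (pos 6, char 'c'): match length 2
  offset=3 (pos 5, char 'd'): match length 0
  offset=4 (pos 4, char 'a'): match length 0
  offset=5 (pos 3, char 'd'): match length 0
  offset=6 (pos 2, char 'd'): match length 0
  offset=7 (pos 1, char 'c'): match length 1
  offset=8 (pos 0, char 'c'): match length 1
Longest match has length 2 at offset 2.
next_char = character at position 8 + 2 = 10 -> 'a'

Best match: offset=2, length=2 (matching 'ca' starting at position 6)
LZ77 triple: (2, 2, 'a')
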